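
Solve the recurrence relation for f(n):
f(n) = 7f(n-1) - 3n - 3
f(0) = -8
First-order linear with linear forcing.
Homogeneous solution: f_h(n) = A·(7)^n.
Try particular f_p(n) = pn + q. Substituting:
  pn + q = 7(p(n-1) + q) - 3n - 3.
Matching the n-coefficient: p = 7p - 3 ⇒ p = \frac{1}{2}.
Matching constants: q = -7p + 7q - 3 ⇒ q = \frac{13}{12}.
General: f(n) = A·(7)^n + \frac{n}{2} + \frac{13}{12}.
Apply f(0) = -8: A + \frac{13}{12} = -8 ⇒ A = - \frac{109}{12}.
So f(n) = - \frac{109 \cdot 7^{n}}{12} + \frac{n}{2} + \frac{13}{12}.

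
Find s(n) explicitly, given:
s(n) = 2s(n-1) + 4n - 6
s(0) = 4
First-order linear with linear forcing.
Homogeneous solution: s_h(n) = A·(2)^n.
Try particular s_p(n) = pn + q. Substituting:
  pn + q = 2(p(n-1) + q) + 4n - 6.
Matching the n-coefficient: p = 2p + 4 ⇒ p = -4.
Matching constants: q = -2p + 2q - 6 ⇒ q = -2.
General: s(n) = A·(2)^n - 4 n - 2.
Apply s(0) = 4: A - 2 = 4 ⇒ A = 6.
So s(n) = 6 \cdot 2^{n} - 4 n - 2.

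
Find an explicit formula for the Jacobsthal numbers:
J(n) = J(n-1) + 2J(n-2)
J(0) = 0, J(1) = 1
This is the Jacobsthal sequence.
Characteristic equation: x² - x - 2 = 0; roots r₁ = 2, r₂ = -1.
General: J(n) = A·r₁^n + B·r₂^n. Solving with J(0)=0, J(1)=1 gives A = \frac{1}{3}, B = - \frac{1}{3}.
So J(n) = - \frac{\left(-1\right)^{n}}{3} + \frac{2^{n}}{3}.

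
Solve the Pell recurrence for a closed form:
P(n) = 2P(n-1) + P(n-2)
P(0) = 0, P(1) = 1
This is the Pell sequence.
Characteristic equation: x² - 2x - 1 = 0; roots r₁ = 1 + \sqrt{2}, r₂ = 1 - \sqrt{2}.
General: P(n) = A·r₁^n + B·r₂^n. Solving with P(0)=0, P(1)=1 gives A = \frac{\sqrt{2}}{4}, B = - \frac{\sqrt{2}}{4}.
So P(n) = \frac{\sqrt{2} \left(- \left(1 - \sqrt{2}\right)^{n} + \left(1 + \sqrt{2}\right)^{n}\right)}{4}.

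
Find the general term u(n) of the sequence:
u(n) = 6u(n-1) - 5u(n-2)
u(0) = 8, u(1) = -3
Characteristic equation: x² - 6x + 5 = 0, which factors as (x - (5))(x - (1)) = 0.
Roots r₁ = 5, r₂ = 1 (distinct).
General solution: u(n) = A·(5)^n + B·(1)^n.
From u(0) = 8: A + B = 8.
From u(1) = -3: 5A + B = -3.
Solving: A = - \frac{11}{4}, B = \frac{43}{4}.
So u(n) = \frac{43}{4} - \frac{11 \cdot 5^{n}}{4}.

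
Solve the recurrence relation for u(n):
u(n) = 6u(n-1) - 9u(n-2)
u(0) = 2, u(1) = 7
Characteristic equation: x² - 6x + 9 = 0, which is (x - (3))².
Repeated root r = 3.
General solution: u(n) = (A + Bn)·(3)^n.
From u(0) = 2: A = 2.
From u(1) = 7: (A + B)·(3) = 7 ⇒ B = \frac{1}{3}.
So u(n) = \left(\frac{n}{3} + 2\right) \cdot (3)^n.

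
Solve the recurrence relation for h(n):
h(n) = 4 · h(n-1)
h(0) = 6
Pure geometric recurrence with ratio 4.
By induction h(n) = h(0) · (4)^n = 6 \cdot 4^{n}.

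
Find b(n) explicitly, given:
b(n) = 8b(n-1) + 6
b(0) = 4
First-order linear non-homogeneous.
Homogeneous solution: b_h(n) = A·(8)^n.
Try constant particular solution b_p = K: K = 8K + 6 ⇒ K = - \frac{6}{7}.
General: b(n) = A·(8)^n - \frac{6}{7}.
Apply b(0) = 4: A - \frac{6}{7} = 4 ⇒ A = \frac{34}{7}.
So b(n) = \frac{34 \cdot 8^{n}}{7} - \frac{6}{7}.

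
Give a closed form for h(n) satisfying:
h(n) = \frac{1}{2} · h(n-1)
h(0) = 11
Pure geometric recurrence with ratio \frac{1}{2}.
By induction h(n) = h(0) · (\frac{1}{2})^n = 11 \cdot 2^{- n}.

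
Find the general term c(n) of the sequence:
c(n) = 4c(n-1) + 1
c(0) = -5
First-order linear non-homogeneous.
Homogeneous solution: c_h(n) = A·(4)^n.
Try constant particular solution c_p = K: K = 4K + 1 ⇒ K = - \frac{1}{3}.
General: c(n) = A·(4)^n - \frac{1}{3}.
Apply c(0) = -5: A - \frac{1}{3} = -5 ⇒ A = - \frac{14}{3}.
So c(n) = - \frac{14 \cdot 4^{n}}{3} - \frac{1}{3}.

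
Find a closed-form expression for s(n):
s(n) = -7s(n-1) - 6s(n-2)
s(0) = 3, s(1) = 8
Characteristic equation: x² + 7x + 6 = 0, which factors as (x - (-6))(x - (-1)) = 0.
Roots r₁ = -6, r₂ = -1 (distinct).
General solution: s(n) = A·(-6)^n + B·(-1)^n.
From s(0) = 3: A + B = 3.
From s(1) = 8: -6A - B = 8.
Solving: A = - \frac{11}{5}, B = \frac{26}{5}.
So s(n) = \frac{26 \left(-1\right)^{n}}{5} - \frac{11 \left(-6\right)^{n}}{5}.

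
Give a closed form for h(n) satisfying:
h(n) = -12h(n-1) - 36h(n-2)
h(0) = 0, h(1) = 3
Characteristic equation: x² + 12x + 36 = 0, which is (x - (-6))².
Repeated root r = -6.
General solution: h(n) = (A + Bn)·(-6)^n.
From h(0) = 0: A = 0.
From h(1) = 3: (A + B)·(-6) = 3 ⇒ B = - \frac{1}{2}.
So h(n) = \left(- \frac{n}{2}\right) \cdot (-6)^n.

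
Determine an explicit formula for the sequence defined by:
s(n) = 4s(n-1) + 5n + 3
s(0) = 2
First-order linear with linear forcing.
Homogeneous solution: s_h(n) = A·(4)^n.
Try particular s_p(n) = pn + q. Substituting:
  pn + q = 4(p(n-1) + q) + 5n + 3.
Matching the n-coefficient: p = 4p + 5 ⇒ p = - \frac{5}{3}.
Matching constants: q = -4p + 4q + 3 ⇒ q = - \frac{29}{9}.
General: s(n) = A·(4)^n - \frac{5 n}{3} - \frac{29}{9}.
Apply s(0) = 2: A - \frac{29}{9} = 2 ⇒ A = \frac{47}{9}.
So s(n) = \frac{47 \cdot 4^{n}}{9} - \frac{5 n}{3} - \frac{29}{9}.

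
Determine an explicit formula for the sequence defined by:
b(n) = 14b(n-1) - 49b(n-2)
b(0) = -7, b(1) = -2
Characteristic equation: x² - 14x + 49 = 0, which is (x - (7))².
Repeated root r = 7.
General solution: b(n) = (A + Bn)·(7)^n.
From b(0) = -7: A = -7.
From b(1) = -2: (A + B)·(7) = -2 ⇒ B = \frac{47}{7}.
So b(n) = \left(\frac{47 n}{7} - 7\right) \cdot (7)^n.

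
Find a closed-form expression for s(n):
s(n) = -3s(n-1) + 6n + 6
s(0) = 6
First-order linear with linear forcing.
Homogeneous solution: s_h(n) = A·(-3)^n.
Try particular s_p(n) = pn + q. Substituting:
  pn + q = -3(p(n-1) + q) + 6n + 6.
Matching the n-coefficient: p = -3p + 6 ⇒ p = \frac{3}{2}.
Matching constants: q = 3p - 3q + 6 ⇒ q = \frac{21}{8}.
General: s(n) = A·(-3)^n + \frac{3 n}{2} + \frac{21}{8}.
Apply s(0) = 6: A + \frac{21}{8} = 6 ⇒ A = \frac{27}{8}.
So s(n) = \frac{27 \left(-3\right)^{n}}{8} + \frac{3 n}{2} + \frac{21}{8}.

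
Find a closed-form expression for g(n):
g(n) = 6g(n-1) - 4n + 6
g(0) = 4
First-order linear with linear forcing.
Homogeneous solution: g_h(n) = A·(6)^n.
Try particular g_p(n) = pn + q. Substituting:
  pn + q = 6(p(n-1) + q) - 4n + 6.
Matching the n-coefficient: p = 6p - 4 ⇒ p = \frac{4}{5}.
Matching constants: q = -6p + 6q + 6 ⇒ q = - \frac{6}{25}.
General: g(n) = A·(6)^n + \frac{4 n}{5} - \frac{6}{25}.
Apply g(0) = 4: A - \frac{6}{25} = 4 ⇒ A = \frac{106}{25}.
So g(n) = \frac{106 \cdot 6^{n}}{25} + \frac{4 n}{5} - \frac{6}{25}.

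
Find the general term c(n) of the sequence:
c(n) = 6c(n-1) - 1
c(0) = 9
First-order linear non-homogeneous.
Homogeneous solution: c_h(n) = A·(6)^n.
Try constant particular solution c_p = K: K = 6K - 1 ⇒ K = \frac{1}{5}.
General: c(n) = A·(6)^n + \frac{1}{5}.
Apply c(0) = 9: A + \frac{1}{5} = 9 ⇒ A = \frac{44}{5}.
So c(n) = \frac{44 \cdot 6^{n}}{5} + \frac{1}{5}.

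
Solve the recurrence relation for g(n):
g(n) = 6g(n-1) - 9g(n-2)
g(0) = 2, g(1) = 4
Characteristic equation: x² - 6x + 9 = 0, which is (x - (3))².
Repeated root r = 3.
General solution: g(n) = (A + Bn)·(3)^n.
From g(0) = 2: A = 2.
From g(1) = 4: (A + B)·(3) = 4 ⇒ B = - \frac{2}{3}.
So g(n) = \left(2 - \frac{2 n}{3}\right) \cdot (3)^n.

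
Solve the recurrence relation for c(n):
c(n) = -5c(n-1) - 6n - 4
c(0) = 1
First-order linear with linear forcing.
Homogeneous solution: c_h(n) = A·(-5)^n.
Try particular c_p(n) = pn + q. Substituting:
  pn + q = -5(p(n-1) + q) - 6n - 4.
Matching the n-coefficient: p = -5p - 6 ⇒ p = -1.
Matching constants: q = 5p - 5q - 4 ⇒ q = - \frac{3}{2}.
General: c(n) = A·(-5)^n - n - \frac{3}{2}.
Apply c(0) = 1: A - \frac{3}{2} = 1 ⇒ A = \frac{5}{2}.
So c(n) = \frac{5 \left(-5\right)^{n}}{2} - n - \frac{3}{2}.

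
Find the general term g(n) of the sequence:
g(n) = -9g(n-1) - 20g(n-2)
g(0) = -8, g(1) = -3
Characteristic equation: x² + 9x + 20 = 0, which factors as (x - (-4))(x - (-5)) = 0.
Roots r₁ = -4, r₂ = -5 (distinct).
General solution: g(n) = A·(-4)^n + B·(-5)^n.
From g(0) = -8: A + B = -8.
From g(1) = -3: -4A - 5B = -3.
Solving: A = -43, B = 35.
So g(n) = - 43 \left(-4\right)^{n} + 35 \left(-5\right)^{n}.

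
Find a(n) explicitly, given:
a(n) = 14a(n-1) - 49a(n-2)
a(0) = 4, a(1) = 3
Characteristic equation: x² - 14x + 49 = 0, which is (x - (7))².
Repeated root r = 7.
General solution: a(n) = (A + Bn)·(7)^n.
From a(0) = 4: A = 4.
From a(1) = 3: (A + B)·(7) = 3 ⇒ B = - \frac{25}{7}.
So a(n) = \left(4 - \frac{25 n}{7}\right) \cdot (7)^n.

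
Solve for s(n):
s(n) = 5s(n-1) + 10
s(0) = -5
First-order linear non-homogeneous.
Homogeneous solution: s_h(n) = A·(5)^n.
Try constant particular solution s_p = K: K = 5K + 10 ⇒ K = - \frac{5}{2}.
General: s(n) = A·(5)^n - \frac{5}{2}.
Apply s(0) = -5: A - \frac{5}{2} = -5 ⇒ A = - \frac{5}{2}.
So s(n) = - \frac{5 \cdot 5^{n}}{2} - \frac{5}{2}.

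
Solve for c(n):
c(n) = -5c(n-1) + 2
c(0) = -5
First-order linear non-homogeneous.
Homogeneous solution: c_h(n) = A·(-5)^n.
Try constant particular solution c_p = K: K = -5K + 2 ⇒ K = \frac{1}{3}.
General: c(n) = A·(-5)^n + \frac{1}{3}.
Apply c(0) = -5: A + \frac{1}{3} = -5 ⇒ A = - \frac{16}{3}.
So c(n) = \frac{1}{3} - \frac{16 \left(-5\right)^{n}}{3}.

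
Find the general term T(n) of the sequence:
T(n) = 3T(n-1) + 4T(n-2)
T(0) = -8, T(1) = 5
Characteristic equation: x² - 3x - 4 = 0, which factors as (x - (-1))(x - (4)) = 0.
Roots r₁ = -1, r₂ = 4 (distinct).
General solution: T(n) = A·(-1)^n + B·(4)^n.
From T(0) = -8: A + B = -8.
From T(1) = 5: -A + 4B = 5.
Solving: A = - \frac{37}{5}, B = - \frac{3}{5}.
So T(n) = - \frac{37 \left(-1\right)^{n}}{5} - \frac{3 \cdot 4^{n}}{5}.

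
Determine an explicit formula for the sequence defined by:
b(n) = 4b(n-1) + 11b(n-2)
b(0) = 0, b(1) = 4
Characteristic equation: x² - 4x - 11 = 0.
Discriminant Δ = (4)² + 4·(11) = 60.
Roots r₁,₂ = (4 ± √60)/2, so r₁ = 2 + \sqrt{15}, r₂ = 2 - \sqrt{15}.
General solution: b(n) = A·r₁^n + B·r₂^n.
From the initial conditions, A + B = 0 and r₁A + r₂B = 4.
Since r₁ - r₂ = √60: A = (4 - (0)r₂)/√60 = \frac{2 \sqrt{15}}{15}, and B = 0 - A = - \frac{2 \sqrt{15}}{15}.
So b(n) = \left(\frac{2 \sqrt{15}}{15}\right)\left(2 + \sqrt{15}\right)^n + \left(- \frac{2 \sqrt{15}}{15}\right)\left(2 - \sqrt{15}\right)^n.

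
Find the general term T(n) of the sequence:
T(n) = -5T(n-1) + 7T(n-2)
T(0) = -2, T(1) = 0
Characteristic equation: x² + 5x - 7 = 0.
Discriminant Δ = (-5)² + 4·(7) = 53.
Roots r₁,₂ = (-5 ± √53)/2, so r₁ = - \frac{5}{2} + \frac{\sqrt{53}}{2}, r₂ = - \frac{\sqrt{53}}{2} - \frac{5}{2}.
General solution: T(n) = A·r₁^n + B·r₂^n.
From the initial conditions, A + B = -2 and r₁A + r₂B = 0.
Since r₁ - r₂ = √53: A = (0 - (-2)r₂)/√53 = -1 - \frac{5 \sqrt{53}}{53}, and B = -2 - A = -1 + \frac{5 \sqrt{53}}{53}.
So T(n) = \left(-1 - \frac{5 \sqrt{53}}{53}\right)\left(- \frac{5}{2} + \frac{\sqrt{53}}{2}\right)^n + \left(-1 + \frac{5 \sqrt{53}}{53}\right)\left(- \frac{\sqrt{53}}{2} - \frac{5}{2}\right)^n.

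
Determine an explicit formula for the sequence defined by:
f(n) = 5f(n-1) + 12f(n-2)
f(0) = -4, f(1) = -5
Characteristic equation: x² - 5x - 12 = 0.
Discriminant Δ = (5)² + 4·(12) = 73.
Roots r₁,₂ = (5 ± √73)/2, so r₁ = \frac{5}{2} + \frac{\sqrt{73}}{2}, r₂ = \frac{5}{2} - \frac{\sqrt{73}}{2}.
General solution: f(n) = A·r₁^n + B·r₂^n.
From the initial conditions, A + B = -4 and r₁A + r₂B = -5.
Since r₁ - r₂ = √73: A = (-5 - (-4)r₂)/√73 = -2 + \frac{5 \sqrt{73}}{73}, and B = -4 - A = -2 - \frac{5 \sqrt{73}}{73}.
So f(n) = \left(-2 + \frac{5 \sqrt{73}}{73}\right)\left(\frac{5}{2} + \frac{\sqrt{73}}{2}\right)^n + \left(-2 - \frac{5 \sqrt{73}}{73}\right)\left(\frac{5}{2} - \frac{\sqrt{73}}{2}\right)^n.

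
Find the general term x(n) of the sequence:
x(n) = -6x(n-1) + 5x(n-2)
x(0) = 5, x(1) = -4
Characteristic equation: x² + 6x - 5 = 0.
Discriminant Δ = (-6)² + 4·(5) = 56.
Roots r₁,₂ = (-6 ± √56)/2, so r₁ = -3 + \sqrt{14}, r₂ = - \sqrt{14} - 3.
General solution: x(n) = A·r₁^n + B·r₂^n.
From the initial conditions, A + B = 5 and r₁A + r₂B = -4.
Since r₁ - r₂ = √56: A = (-4 - (5)r₂)/√56 = \frac{11 \sqrt{14}}{28} + \frac{5}{2}, and B = 5 - A = \frac{5}{2} - \frac{11 \sqrt{14}}{28}.
So x(n) = \left(\frac{11 \sqrt{14}}{28} + \frac{5}{2}\right)\left(-3 + \sqrt{14}\right)^n + \left(\frac{5}{2} - \frac{11 \sqrt{14}}{28}\right)\left(- \sqrt{14} - 3\right)^n.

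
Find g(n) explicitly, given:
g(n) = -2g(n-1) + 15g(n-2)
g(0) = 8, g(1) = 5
Characteristic equation: x² + 2x - 15 = 0, which factors as (x - (-5))(x - (3)) = 0.
Roots r₁ = -5, r₂ = 3 (distinct).
General solution: g(n) = A·(-5)^n + B·(3)^n.
From g(0) = 8: A + B = 8.
From g(1) = 5: -5A + 3B = 5.
Solving: A = \frac{19}{8}, B = \frac{45}{8}.
So g(n) = \frac{19 \left(-5\right)^{n}}{8} + \frac{45 \cdot 3^{n}}{8}.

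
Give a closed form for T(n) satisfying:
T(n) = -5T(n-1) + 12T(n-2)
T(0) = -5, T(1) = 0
Characteristic equation: x² + 5x - 12 = 0.
Discriminant Δ = (-5)² + 4·(12) = 73.
Roots r₁,₂ = (-5 ± √73)/2, so r₁ = - \frac{5}{2} + \frac{\sqrt{73}}{2}, r₂ = - \frac{\sqrt{73}}{2} - \frac{5}{2}.
General solution: T(n) = A·r₁^n + B·r₂^n.
From the initial conditions, A + B = -5 and r₁A + r₂B = 0.
Since r₁ - r₂ = √73: A = (0 - (-5)r₂)/√73 = - \frac{5}{2} - \frac{25 \sqrt{73}}{146}, and B = -5 - A = - \frac{5}{2} + \frac{25 \sqrt{73}}{146}.
So T(n) = \left(- \frac{5}{2} - \frac{25 \sqrt{73}}{146}\right)\left(- \frac{5}{2} + \frac{\sqrt{73}}{2}\right)^n + \left(- \frac{5}{2} + \frac{25 \sqrt{73}}{146}\right)\left(- \frac{\sqrt{73}}{2} - \frac{5}{2}\right)^n.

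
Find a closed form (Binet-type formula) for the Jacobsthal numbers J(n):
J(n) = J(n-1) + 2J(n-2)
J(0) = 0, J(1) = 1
This is the Jacobsthal sequence.
Characteristic equation: x² - x - 2 = 0; roots r₁ = 2, r₂ = -1.
General: J(n) = A·r₁^n + B·r₂^n. Solving with J(0)=0, J(1)=1 gives A = \frac{1}{3}, B = - \frac{1}{3}.
So J(n) = - \frac{\left(-1\right)^{n}}{3} + \frac{2^{n}}{3}.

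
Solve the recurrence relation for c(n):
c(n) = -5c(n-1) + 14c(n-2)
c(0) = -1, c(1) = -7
Characteristic equation: x² + 5x - 14 = 0, which factors as (x - (2))(x - (-7)) = 0.
Roots r₁ = 2, r₂ = -7 (distinct).
General solution: c(n) = A·(2)^n + B·(-7)^n.
From c(0) = -1: A + B = -1.
From c(1) = -7: 2A - 7B = -7.
Solving: A = - \frac{14}{9}, B = \frac{5}{9}.
So c(n) = \frac{5 \left(-7\right)^{n}}{9} - \frac{14 \cdot 2^{n}}{9}.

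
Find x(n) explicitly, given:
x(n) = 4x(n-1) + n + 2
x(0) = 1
First-order linear with linear forcing.
Homogeneous solution: x_h(n) = A·(4)^n.
Try particular x_p(n) = pn + q. Substituting:
  pn + q = 4(p(n-1) + q) + n + 2.
Matching the n-coefficient: p = 4p + 1 ⇒ p = - \frac{1}{3}.
Matching constants: q = -4p + 4q + 2 ⇒ q = - \frac{10}{9}.
General: x(n) = A·(4)^n - \frac{n}{3} - \frac{10}{9}.
Apply x(0) = 1: A - \frac{10}{9} = 1 ⇒ A = \frac{19}{9}.
So x(n) = \frac{19 \cdot 4^{n}}{9} - \frac{n}{3} - \frac{10}{9}.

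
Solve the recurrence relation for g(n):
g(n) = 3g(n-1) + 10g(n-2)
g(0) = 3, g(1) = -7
Characteristic equation: x² - 3x - 10 = 0, which factors as (x - (5))(x - (-2)) = 0.
Roots r₁ = 5, r₂ = -2 (distinct).
General solution: g(n) = A·(5)^n + B·(-2)^n.
From g(0) = 3: A + B = 3.
From g(1) = -7: 5A - 2B = -7.
Solving: A = - \frac{1}{7}, B = \frac{22}{7}.
So g(n) = \frac{22 \left(-2\right)^{n}}{7} - \frac{5^{n}}{7}.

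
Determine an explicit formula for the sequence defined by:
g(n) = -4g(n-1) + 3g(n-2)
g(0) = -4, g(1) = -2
Characteristic equation: x² + 4x - 3 = 0.
Discriminant Δ = (-4)² + 4·(3) = 28.
Roots r₁,₂ = (-4 ± √28)/2, so r₁ = -2 + \sqrt{7}, r₂ = - \sqrt{7} - 2.
General solution: g(n) = A·r₁^n + B·r₂^n.
From the initial conditions, A + B = -4 and r₁A + r₂B = -2.
Since r₁ - r₂ = √28: A = (-2 - (-4)r₂)/√28 = -2 - \frac{5 \sqrt{7}}{7}, and B = -4 - A = -2 + \frac{5 \sqrt{7}}{7}.
So g(n) = \left(-2 - \frac{5 \sqrt{7}}{7}\right)\left(-2 + \sqrt{7}\right)^n + \left(-2 + \frac{5 \sqrt{7}}{7}\right)\left(- \sqrt{7} - 2\right)^n.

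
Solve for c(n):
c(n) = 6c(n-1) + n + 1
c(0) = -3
First-order linear with linear forcing.
Homogeneous solution: c_h(n) = A·(6)^n.
Try particular c_p(n) = pn + q. Substituting:
  pn + q = 6(p(n-1) + q) + n + 1.
Matching the n-coefficient: p = 6p + 1 ⇒ p = - \frac{1}{5}.
Matching constants: q = -6p + 6q + 1 ⇒ q = - \frac{11}{25}.
General: c(n) = A·(6)^n - \frac{n}{5} - \frac{11}{25}.
Apply c(0) = -3: A - \frac{11}{25} = -3 ⇒ A = - \frac{64}{25}.
So c(n) = - \frac{64 \cdot 6^{n}}{25} - \frac{n}{5} - \frac{11}{25}.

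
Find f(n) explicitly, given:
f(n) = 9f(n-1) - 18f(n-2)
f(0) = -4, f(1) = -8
Characteristic equation: x² - 9x + 18 = 0, which factors as (x - (3))(x - (6)) = 0.
Roots r₁ = 3, r₂ = 6 (distinct).
General solution: f(n) = A·(3)^n + B·(6)^n.
From f(0) = -4: A + B = -4.
From f(1) = -8: 3A + 6B = -8.
Solving: A = - \frac{16}{3}, B = \frac{4}{3}.
So f(n) = - \frac{16 \cdot 3^{n}}{3} + \frac{4 \cdot 6^{n}}{3}.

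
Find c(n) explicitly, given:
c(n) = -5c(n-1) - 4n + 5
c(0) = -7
First-order linear with linear forcing.
Homogeneous solution: c_h(n) = A·(-5)^n.
Try particular c_p(n) = pn + q. Substituting:
  pn + q = -5(p(n-1) + q) - 4n + 5.
Matching the n-coefficient: p = -5p - 4 ⇒ p = - \frac{2}{3}.
Matching constants: q = 5p - 5q + 5 ⇒ q = \frac{5}{18}.
General: c(n) = A·(-5)^n - \frac{2 n}{3} + \frac{5}{18}.
Apply c(0) = -7: A + \frac{5}{18} = -7 ⇒ A = - \frac{131}{18}.
So c(n) = - \frac{131 \left(-5\right)^{n}}{18} - \frac{2 n}{3} + \frac{5}{18}.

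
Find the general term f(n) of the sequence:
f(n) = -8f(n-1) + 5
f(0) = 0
First-order linear non-homogeneous.
Homogeneous solution: f_h(n) = A·(-8)^n.
Try constant particular solution f_p = K: K = -8K + 5 ⇒ K = \frac{5}{9}.
General: f(n) = A·(-8)^n + \frac{5}{9}.
Apply f(0) = 0: A + \frac{5}{9} = 0 ⇒ A = - \frac{5}{9}.
So f(n) = \frac{5}{9} - \frac{5 \left(-8\right)^{n}}{9}.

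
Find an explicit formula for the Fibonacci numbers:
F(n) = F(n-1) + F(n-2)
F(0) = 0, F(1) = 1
This is the Fibonacci sequence.
Characteristic equation: x² - x - 1 = 0; roots r₁ = \frac{1}{2} + \frac{\sqrt{5}}{2}, r₂ = \frac{1}{2} - \frac{\sqrt{5}}{2}.
General: F(n) = A·r₁^n + B·r₂^n. Solving with F(0)=0, F(1)=1 gives A = \frac{\sqrt{5}}{5}, B = - \frac{\sqrt{5}}{5}.
So F(n) = \frac{2^{- n} \sqrt{5} \left(- \left(1 - \sqrt{5}\right)^{n} + \left(1 + \sqrt{5}\right)^{n}\right)}{5}.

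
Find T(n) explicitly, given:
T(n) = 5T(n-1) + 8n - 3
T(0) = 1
First-order linear with linear forcing.
Homogeneous solution: T_h(n) = A·(5)^n.
Try particular T_p(n) = pn + q. Substituting:
  pn + q = 5(p(n-1) + q) + 8n - 3.
Matching the n-coefficient: p = 5p + 8 ⇒ p = -2.
Matching constants: q = -5p + 5q - 3 ⇒ q = - \frac{7}{4}.
General: T(n) = A·(5)^n - 2 n - \frac{7}{4}.
Apply T(0) = 1: A - \frac{7}{4} = 1 ⇒ A = \frac{11}{4}.
So T(n) = \frac{11 \cdot 5^{n}}{4} - 2 n - \frac{7}{4}.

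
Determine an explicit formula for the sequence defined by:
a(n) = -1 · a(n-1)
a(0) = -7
Pure geometric recurrence with ratio -1.
By induction a(n) = a(0) · (-1)^n = - 7 \left(-1\right)^{n}.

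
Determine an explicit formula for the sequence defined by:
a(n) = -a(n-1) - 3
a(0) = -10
First-order linear non-homogeneous.
Homogeneous solution: a_h(n) = A·(-1)^n.
Try constant particular solution a_p = K: K = -K - 3 ⇒ K = - \frac{3}{2}.
General: a(n) = A·(-1)^n - \frac{3}{2}.
Apply a(0) = -10: A - \frac{3}{2} = -10 ⇒ A = - \frac{17}{2}.
So a(n) = - \frac{17 \left(-1\right)^{n}}{2} - \frac{3}{2}.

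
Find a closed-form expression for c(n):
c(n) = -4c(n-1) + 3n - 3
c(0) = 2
First-order linear with linear forcing.
Homogeneous solution: c_h(n) = A·(-4)^n.
Try particular c_p(n) = pn + q. Substituting:
  pn + q = -4(p(n-1) + q) + 3n - 3.
Matching the n-coefficient: p = -4p + 3 ⇒ p = \frac{3}{5}.
Matching constants: q = 4p - 4q - 3 ⇒ q = - \frac{3}{25}.
General: c(n) = A·(-4)^n + \frac{3 n}{5} - \frac{3}{25}.
Apply c(0) = 2: A - \frac{3}{25} = 2 ⇒ A = \frac{53}{25}.
So c(n) = \frac{53 \left(-4\right)^{n}}{25} + \frac{3 n}{5} - \frac{3}{25}.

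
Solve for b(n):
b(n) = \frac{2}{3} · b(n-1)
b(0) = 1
Pure geometric recurrence with ratio \frac{2}{3}.
By induction b(n) = b(0) · (\frac{2}{3})^n = \left(\frac{2}{3}\right)^{n}.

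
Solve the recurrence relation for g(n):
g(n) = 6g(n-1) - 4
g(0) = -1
First-order linear non-homogeneous.
Homogeneous solution: g_h(n) = A·(6)^n.
Try constant particular solution g_p = K: K = 6K - 4 ⇒ K = \frac{4}{5}.
General: g(n) = A·(6)^n + \frac{4}{5}.
Apply g(0) = -1: A + \frac{4}{5} = -1 ⇒ A = - \frac{9}{5}.
So g(n) = \frac{4}{5} - \frac{9 \cdot 6^{n}}{5}.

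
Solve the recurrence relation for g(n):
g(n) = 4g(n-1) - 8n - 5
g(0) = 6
First-order linear with linear forcing.
Homogeneous solution: g_h(n) = A·(4)^n.
Try particular g_p(n) = pn + q. Substituting:
  pn + q = 4(p(n-1) + q) - 8n - 5.
Matching the n-coefficient: p = 4p - 8 ⇒ p = \frac{8}{3}.
Matching constants: q = -4p + 4q - 5 ⇒ q = \frac{47}{9}.
General: g(n) = A·(4)^n + \frac{8 n}{3} + \frac{47}{9}.
Apply g(0) = 6: A + \frac{47}{9} = 6 ⇒ A = \frac{7}{9}.
So g(n) = \frac{7 \cdot 4^{n}}{9} + \frac{8 n}{3} + \frac{47}{9}.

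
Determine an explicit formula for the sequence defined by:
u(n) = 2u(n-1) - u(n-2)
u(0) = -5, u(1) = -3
Characteristic equation: x² - 2x + 1 = 0, which is (x - (1))².
Repeated root r = 1.
General solution: u(n) = (A + Bn)·(1)^n.
From u(0) = -5: A = -5.
From u(1) = -3: (A + B)·(1) = -3 ⇒ B = 2.
So u(n) = \left(2 n - 5\right) \cdot (1)^n.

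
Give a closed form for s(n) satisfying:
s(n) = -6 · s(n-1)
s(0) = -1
Pure geometric recurrence with ratio -6.
By induction s(n) = s(0) · (-6)^n = - \left(-6\right)^{n}.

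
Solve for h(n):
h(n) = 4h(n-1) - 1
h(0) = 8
First-order linear non-homogeneous.
Homogeneous solution: h_h(n) = A·(4)^n.
Try constant particular solution h_p = K: K = 4K - 1 ⇒ K = \frac{1}{3}.
General: h(n) = A·(4)^n + \frac{1}{3}.
Apply h(0) = 8: A + \frac{1}{3} = 8 ⇒ A = \frac{23}{3}.
So h(n) = \frac{23 \cdot 4^{n}}{3} + \frac{1}{3}.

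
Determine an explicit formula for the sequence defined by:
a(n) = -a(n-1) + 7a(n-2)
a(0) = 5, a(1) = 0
Characteristic equation: x² + x - 7 = 0.
Discriminant Δ = (-1)² + 4·(7) = 29.
Roots r₁,₂ = (-1 ± √29)/2, so r₁ = - \frac{1}{2} + \frac{\sqrt{29}}{2}, r₂ = - \frac{\sqrt{29}}{2} - \frac{1}{2}.
General solution: a(n) = A·r₁^n + B·r₂^n.
From the initial conditions, A + B = 5 and r₁A + r₂B = 0.
Since r₁ - r₂ = √29: A = (0 - (5)r₂)/√29 = \frac{5 \sqrt{29}}{58} + \frac{5}{2}, and B = 5 - A = \frac{5}{2} - \frac{5 \sqrt{29}}{58}.
So a(n) = \left(\frac{5 \sqrt{29}}{58} + \frac{5}{2}\right)\left(- \frac{1}{2} + \frac{\sqrt{29}}{2}\right)^n + \left(\frac{5}{2} - \frac{5 \sqrt{29}}{58}\right)\left(- \frac{\sqrt{29}}{2} - \frac{1}{2}\right)^n.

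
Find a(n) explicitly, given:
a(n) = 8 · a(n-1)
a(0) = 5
Pure geometric recurrence with ratio 8.
By induction a(n) = a(0) · (8)^n = 5 \cdot 8^{n}.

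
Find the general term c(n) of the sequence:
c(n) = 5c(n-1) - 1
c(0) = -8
First-order linear non-homogeneous.
Homogeneous solution: c_h(n) = A·(5)^n.
Try constant particular solution c_p = K: K = 5K - 1 ⇒ K = \frac{1}{4}.
General: c(n) = A·(5)^n + \frac{1}{4}.
Apply c(0) = -8: A + \frac{1}{4} = -8 ⇒ A = - \frac{33}{4}.
So c(n) = \frac{1}{4} - \frac{33 \cdot 5^{n}}{4}.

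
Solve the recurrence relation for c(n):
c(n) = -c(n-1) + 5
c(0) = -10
First-order linear non-homogeneous.
Homogeneous solution: c_h(n) = A·(-1)^n.
Try constant particular solution c_p = K: K = -K + 5 ⇒ K = \frac{5}{2}.
General: c(n) = A·(-1)^n + \frac{5}{2}.
Apply c(0) = -10: A + \frac{5}{2} = -10 ⇒ A = - \frac{25}{2}.
So c(n) = \frac{5}{2} - \frac{25 \left(-1\right)^{n}}{2}.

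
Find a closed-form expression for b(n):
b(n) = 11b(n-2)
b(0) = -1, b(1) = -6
Characteristic equation: x² - 11 = 0.
Discriminant Δ = (0)² + 4·(11) = 44.
Roots r₁,₂ = (0 ± √44)/2, so r₁ = \sqrt{11}, r₂ = - \sqrt{11}.
General solution: b(n) = A·r₁^n + B·r₂^n.
From the initial conditions, A + B = -1 and r₁A + r₂B = -6.
Since r₁ - r₂ = √44: A = (-6 - (-1)r₂)/√44 = - \frac{3 \sqrt{11}}{11} - \frac{1}{2}, and B = -1 - A = - \frac{1}{2} + \frac{3 \sqrt{11}}{11}.
So b(n) = \left(- \frac{3 \sqrt{11}}{11} - \frac{1}{2}\right)\left(\sqrt{11}\right)^n + \left(- \frac{1}{2} + \frac{3 \sqrt{11}}{11}\right)\left(- \sqrt{11}\right)^n.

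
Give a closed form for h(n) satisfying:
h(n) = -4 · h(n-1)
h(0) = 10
Pure geometric recurrence with ratio -4.
By induction h(n) = h(0) · (-4)^n = 10 \left(-4\right)^{n}.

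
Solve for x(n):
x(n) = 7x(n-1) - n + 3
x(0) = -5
First-order linear with linear forcing.
Homogeneous solution: x_h(n) = A·(7)^n.
Try particular x_p(n) = pn + q. Substituting:
  pn + q = 7(p(n-1) + q) - n + 3.
Matching the n-coefficient: p = 7p - 1 ⇒ p = \frac{1}{6}.
Matching constants: q = -7p + 7q + 3 ⇒ q = - \frac{11}{36}.
General: x(n) = A·(7)^n + \frac{n}{6} - \frac{11}{36}.
Apply x(0) = -5: A - \frac{11}{36} = -5 ⇒ A = - \frac{169}{36}.
So x(n) = - \frac{169 \cdot 7^{n}}{36} + \frac{n}{6} - \frac{11}{36}.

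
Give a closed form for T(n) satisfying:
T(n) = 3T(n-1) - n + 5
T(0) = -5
First-order linear with linear forcing.
Homogeneous solution: T_h(n) = A·(3)^n.
Try particular T_p(n) = pn + q. Substituting:
  pn + q = 3(p(n-1) + q) - n + 5.
Matching the n-coefficient: p = 3p - 1 ⇒ p = \frac{1}{2}.
Matching constants: q = -3p + 3q + 5 ⇒ q = - \frac{7}{4}.
General: T(n) = A·(3)^n + \frac{n}{2} - \frac{7}{4}.
Apply T(0) = -5: A - \frac{7}{4} = -5 ⇒ A = - \frac{13}{4}.
So T(n) = - \frac{13 \cdot 3^{n}}{4} + \frac{n}{2} - \frac{7}{4}.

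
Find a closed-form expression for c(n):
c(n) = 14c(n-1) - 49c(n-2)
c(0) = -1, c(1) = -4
Characteristic equation: x² - 14x + 49 = 0, which is (x - (7))².
Repeated root r = 7.
General solution: c(n) = (A + Bn)·(7)^n.
From c(0) = -1: A = -1.
From c(1) = -4: (A + B)·(7) = -4 ⇒ B = \frac{3}{7}.
So c(n) = \left(\frac{3 n}{7} - 1\right) \cdot (7)^n.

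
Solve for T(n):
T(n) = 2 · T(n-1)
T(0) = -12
Pure geometric recurrence with ratio 2.
By induction T(n) = T(0) · (2)^n = - 12 \cdot 2^{n}.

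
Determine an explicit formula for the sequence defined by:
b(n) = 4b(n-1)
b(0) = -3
This is a homogeneous first-order recurrence with ratio 4.
By induction b(n) = b(0) · (4)^n = - 3 \cdot 4^{n}.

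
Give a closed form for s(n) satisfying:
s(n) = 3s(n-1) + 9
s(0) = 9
First-order linear non-homogeneous.
Homogeneous solution: s_h(n) = A·(3)^n.
Try constant particular solution s_p = K: K = 3K + 9 ⇒ K = - \frac{9}{2}.
General: s(n) = A·(3)^n - \frac{9}{2}.
Apply s(0) = 9: A - \frac{9}{2} = 9 ⇒ A = \frac{27}{2}.
So s(n) = \frac{27 \cdot 3^{n}}{2} - \frac{9}{2}.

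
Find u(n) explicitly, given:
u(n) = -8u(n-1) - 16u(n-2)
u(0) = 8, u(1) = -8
Characteristic equation: x² + 8x + 16 = 0, which is (x - (-4))².
Repeated root r = -4.
General solution: u(n) = (A + Bn)·(-4)^n.
From u(0) = 8: A = 8.
From u(1) = -8: (A + B)·(-4) = -8 ⇒ B = -6.
So u(n) = \left(8 - 6 n\right) \cdot (-4)^n.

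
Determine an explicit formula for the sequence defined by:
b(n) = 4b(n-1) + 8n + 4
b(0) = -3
First-order linear with linear forcing.
Homogeneous solution: b_h(n) = A·(4)^n.
Try particular b_p(n) = pn + q. Substituting:
  pn + q = 4(p(n-1) + q) + 8n + 4.
Matching the n-coefficient: p = 4p + 8 ⇒ p = - \frac{8}{3}.
Matching constants: q = -4p + 4q + 4 ⇒ q = - \frac{44}{9}.
General: b(n) = A·(4)^n - \frac{8 n}{3} - \frac{44}{9}.
Apply b(0) = -3: A - \frac{44}{9} = -3 ⇒ A = \frac{17}{9}.
So b(n) = \frac{17 \cdot 4^{n}}{9} - \frac{8 n}{3} - \frac{44}{9}.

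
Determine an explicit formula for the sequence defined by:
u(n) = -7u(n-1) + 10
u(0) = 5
First-order linear non-homogeneous.
Homogeneous solution: u_h(n) = A·(-7)^n.
Try constant particular solution u_p = K: K = -7K + 10 ⇒ K = \frac{5}{4}.
General: u(n) = A·(-7)^n + \frac{5}{4}.
Apply u(0) = 5: A + \frac{5}{4} = 5 ⇒ A = \frac{15}{4}.
So u(n) = \frac{15 \left(-7\right)^{n}}{4} + \frac{5}{4}.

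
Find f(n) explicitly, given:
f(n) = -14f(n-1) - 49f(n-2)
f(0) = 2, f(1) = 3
Characteristic equation: x² + 14x + 49 = 0, which is (x - (-7))².
Repeated root r = -7.
General solution: f(n) = (A + Bn)·(-7)^n.
From f(0) = 2: A = 2.
From f(1) = 3: (A + B)·(-7) = 3 ⇒ B = - \frac{17}{7}.
So f(n) = \left(2 - \frac{17 n}{7}\right) \cdot (-7)^n.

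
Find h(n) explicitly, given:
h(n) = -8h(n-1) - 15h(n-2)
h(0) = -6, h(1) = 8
Characteristic equation: x² + 8x + 15 = 0, which factors as (x - (-5))(x - (-3)) = 0.
Roots r₁ = -5, r₂ = -3 (distinct).
General solution: h(n) = A·(-5)^n + B·(-3)^n.
From h(0) = -6: A + B = -6.
From h(1) = 8: -5A - 3B = 8.
Solving: A = 5, B = -11.
So h(n) = - 11 \left(-3\right)^{n} + 5 \left(-5\right)^{n}.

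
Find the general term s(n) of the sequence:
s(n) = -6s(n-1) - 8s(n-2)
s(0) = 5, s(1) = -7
Characteristic equation: x² + 6x + 8 = 0, which factors as (x - (-4))(x - (-2)) = 0.
Roots r₁ = -4, r₂ = -2 (distinct).
General solution: s(n) = A·(-4)^n + B·(-2)^n.
From s(0) = 5: A + B = 5.
From s(1) = -7: -4A - 2B = -7.
Solving: A = - \frac{3}{2}, B = \frac{13}{2}.
So s(n) = \frac{13 \left(-2\right)^{n}}{2} - \frac{3 \left(-4\right)^{n}}{2}.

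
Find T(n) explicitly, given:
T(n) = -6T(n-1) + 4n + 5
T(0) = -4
First-order linear with linear forcing.
Homogeneous solution: T_h(n) = A·(-6)^n.
Try particular T_p(n) = pn + q. Substituting:
  pn + q = -6(p(n-1) + q) + 4n + 5.
Matching the n-coefficient: p = -6p + 4 ⇒ p = \frac{4}{7}.
Matching constants: q = 6p - 6q + 5 ⇒ q = \frac{59}{49}.
General: T(n) = A·(-6)^n + \frac{4 n}{7} + \frac{59}{49}.
Apply T(0) = -4: A + \frac{59}{49} = -4 ⇒ A = - \frac{255}{49}.
So T(n) = - \frac{255 \left(-6\right)^{n}}{49} + \frac{4 n}{7} + \frac{59}{49}.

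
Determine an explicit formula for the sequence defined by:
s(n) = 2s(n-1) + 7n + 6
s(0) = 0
First-order linear with linear forcing.
Homogeneous solution: s_h(n) = A·(2)^n.
Try particular s_p(n) = pn + q. Substituting:
  pn + q = 2(p(n-1) + q) + 7n + 6.
Matching the n-coefficient: p = 2p + 7 ⇒ p = -7.
Matching constants: q = -2p + 2q + 6 ⇒ q = -20.
General: s(n) = A·(2)^n - 7 n - 20.
Apply s(0) = 0: A - 20 = 0 ⇒ A = 20.
So s(n) = 20 \cdot 2^{n} - 7 n - 20.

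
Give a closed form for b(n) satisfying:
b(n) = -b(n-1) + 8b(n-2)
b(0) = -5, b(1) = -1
Characteristic equation: x² + x - 8 = 0.
Discriminant Δ = (-1)² + 4·(8) = 33.
Roots r₁,₂ = (-1 ± √33)/2, so r₁ = - \frac{1}{2} + \frac{\sqrt{33}}{2}, r₂ = - \frac{\sqrt{33}}{2} - \frac{1}{2}.
General solution: b(n) = A·r₁^n + B·r₂^n.
From the initial conditions, A + B = -5 and r₁A + r₂B = -1.
Since r₁ - r₂ = √33: A = (-1 - (-5)r₂)/√33 = - \frac{5}{2} - \frac{7 \sqrt{33}}{66}, and B = -5 - A = - \frac{5}{2} + \frac{7 \sqrt{33}}{66}.
So b(n) = \left(- \frac{5}{2} - \frac{7 \sqrt{33}}{66}\right)\left(- \frac{1}{2} + \frac{\sqrt{33}}{2}\right)^n + \left(- \frac{5}{2} + \frac{7 \sqrt{33}}{66}\right)\left(- \frac{\sqrt{33}}{2} - \frac{1}{2}\right)^n.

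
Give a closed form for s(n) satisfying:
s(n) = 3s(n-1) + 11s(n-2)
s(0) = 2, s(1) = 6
Characteristic equation: x² - 3x - 11 = 0.
Discriminant Δ = (3)² + 4·(11) = 53.
Roots r₁,₂ = (3 ± √53)/2, so r₁ = \frac{3}{2} + \frac{\sqrt{53}}{2}, r₂ = \frac{3}{2} - \frac{\sqrt{53}}{2}.
General solution: s(n) = A·r₁^n + B·r₂^n.
From the initial conditions, A + B = 2 and r₁A + r₂B = 6.
Since r₁ - r₂ = √53: A = (6 - (2)r₂)/√53 = \frac{3 \sqrt{53}}{53} + 1, and B = 2 - A = 1 - \frac{3 \sqrt{53}}{53}.
So s(n) = \left(\frac{3 \sqrt{53}}{53} + 1\right)\left(\frac{3}{2} + \frac{\sqrt{53}}{2}\right)^n + \left(1 - \frac{3 \sqrt{53}}{53}\right)\left(\frac{3}{2} - \frac{\sqrt{53}}{2}\right)^n.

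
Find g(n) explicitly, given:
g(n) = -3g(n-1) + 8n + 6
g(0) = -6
First-order linear with linear forcing.
Homogeneous solution: g_h(n) = A·(-3)^n.
Try particular g_p(n) = pn + q. Substituting:
  pn + q = -3(p(n-1) + q) + 8n + 6.
Matching the n-coefficient: p = -3p + 8 ⇒ p = 2.
Matching constants: q = 3p - 3q + 6 ⇒ q = 3.
General: g(n) = A·(-3)^n + 2 n + 3.
Apply g(0) = -6: A + 3 = -6 ⇒ A = -9.
So g(n) = - 9 \left(-3\right)^{n} + 2 n + 3.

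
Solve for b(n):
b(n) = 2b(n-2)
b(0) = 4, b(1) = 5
Characteristic equation: x² - 2 = 0.
Discriminant Δ = (0)² + 4·(2) = 8.
Roots r₁,₂ = (0 ± √8)/2, so r₁ = \sqrt{2}, r₂ = - \sqrt{2}.
General solution: b(n) = A·r₁^n + B·r₂^n.
From the initial conditions, A + B = 4 and r₁A + r₂B = 5.
Since r₁ - r₂ = √8: A = (5 - (4)r₂)/√8 = \frac{5 \sqrt{2}}{4} + 2, and B = 4 - A = 2 - \frac{5 \sqrt{2}}{4}.
So b(n) = \left(\frac{5 \sqrt{2}}{4} + 2\right)\left(\sqrt{2}\right)^n + \left(2 - \frac{5 \sqrt{2}}{4}\right)\left(- \sqrt{2}\right)^n.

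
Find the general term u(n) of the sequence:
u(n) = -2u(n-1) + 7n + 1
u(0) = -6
First-order linear with linear forcing.
Homogeneous solution: u_h(n) = A·(-2)^n.
Try particular u_p(n) = pn + q. Substituting:
  pn + q = -2(p(n-1) + q) + 7n + 1.
Matching the n-coefficient: p = -2p + 7 ⇒ p = \frac{7}{3}.
Matching constants: q = 2p - 2q + 1 ⇒ q = \frac{17}{9}.
General: u(n) = A·(-2)^n + \frac{7 n}{3} + \frac{17}{9}.
Apply u(0) = -6: A + \frac{17}{9} = -6 ⇒ A = - \frac{71}{9}.
So u(n) = - \frac{71 \left(-2\right)^{n}}{9} + \frac{7 n}{3} + \frac{17}{9}.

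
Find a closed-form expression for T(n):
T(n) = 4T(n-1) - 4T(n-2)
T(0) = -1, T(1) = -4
Characteristic equation: x² - 4x + 4 = 0, which is (x - (2))².
Repeated root r = 2.
General solution: T(n) = (A + Bn)·(2)^n.
From T(0) = -1: A = -1.
From T(1) = -4: (A + B)·(2) = -4 ⇒ B = -1.
So T(n) = \left(- n - 1\right) \cdot (2)^n.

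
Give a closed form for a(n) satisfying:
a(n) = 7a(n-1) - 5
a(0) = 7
First-order linear non-homogeneous.
Homogeneous solution: a_h(n) = A·(7)^n.
Try constant particular solution a_p = K: K = 7K - 5 ⇒ K = \frac{5}{6}.
General: a(n) = A·(7)^n + \frac{5}{6}.
Apply a(0) = 7: A + \frac{5}{6} = 7 ⇒ A = \frac{37}{6}.
So a(n) = \frac{37 \cdot 7^{n}}{6} + \frac{5}{6}.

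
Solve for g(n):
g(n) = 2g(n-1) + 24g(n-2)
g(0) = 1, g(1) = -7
Characteristic equation: x² - 2x - 24 = 0, which factors as (x - (6))(x - (-4)) = 0.
Roots r₁ = 6, r₂ = -4 (distinct).
General solution: g(n) = A·(6)^n + B·(-4)^n.
From g(0) = 1: A + B = 1.
From g(1) = -7: 6A - 4B = -7.
Solving: A = - \frac{3}{10}, B = \frac{13}{10}.
So g(n) = \frac{13 \left(-4\right)^{n}}{10} - \frac{3 \cdot 6^{n}}{10}.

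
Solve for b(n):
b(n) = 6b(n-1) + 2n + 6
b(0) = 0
First-order linear with linear forcing.
Homogeneous solution: b_h(n) = A·(6)^n.
Try particular b_p(n) = pn + q. Substituting:
  pn + q = 6(p(n-1) + q) + 2n + 6.
Matching the n-coefficient: p = 6p + 2 ⇒ p = - \frac{2}{5}.
Matching constants: q = -6p + 6q + 6 ⇒ q = - \frac{42}{25}.
General: b(n) = A·(6)^n - \frac{2 n}{5} - \frac{42}{25}.
Apply b(0) = 0: A - \frac{42}{25} = 0 ⇒ A = \frac{42}{25}.
So b(n) = \frac{42 \cdot 6^{n}}{25} - \frac{2 n}{5} - \frac{42}{25}.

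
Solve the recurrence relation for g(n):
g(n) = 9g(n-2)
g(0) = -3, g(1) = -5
Characteristic equation: x² - 9 = 0, which factors as (x - (-3))(x - (3)) = 0.
Roots r₁ = -3, r₂ = 3 (distinct).
General solution: g(n) = A·(-3)^n + B·(3)^n.
From g(0) = -3: A + B = -3.
From g(1) = -5: -3A + 3B = -5.
Solving: A = - \frac{2}{3}, B = - \frac{7}{3}.
So g(n) = - \frac{2 \left(-3\right)^{n}}{3} - \frac{7 \cdot 3^{n}}{3}.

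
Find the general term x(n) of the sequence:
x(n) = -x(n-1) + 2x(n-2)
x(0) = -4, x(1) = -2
Characteristic equation: x² + x - 2 = 0, which factors as (x - (1))(x - (-2)) = 0.
Roots r₁ = 1, r₂ = -2 (distinct).
General solution: x(n) = A·(1)^n + B·(-2)^n.
From x(0) = -4: A + B = -4.
From x(1) = -2: A - 2B = -2.
Solving: A = - \frac{10}{3}, B = - \frac{2}{3}.
So x(n) = - \frac{2 \left(-2\right)^{n}}{3} - \frac{10}{3}.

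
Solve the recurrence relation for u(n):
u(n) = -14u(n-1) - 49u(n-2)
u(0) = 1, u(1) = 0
Characteristic equation: x² + 14x + 49 = 0, which is (x - (-7))².
Repeated root r = -7.
General solution: u(n) = (A + Bn)·(-7)^n.
From u(0) = 1: A = 1.
From u(1) = 0: (A + B)·(-7) = 0 ⇒ B = -1.
So u(n) = \left(1 - n\right) \cdot (-7)^n.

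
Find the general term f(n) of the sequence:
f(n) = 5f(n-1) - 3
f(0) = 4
First-order linear non-homogeneous.
Homogeneous solution: f_h(n) = A·(5)^n.
Try constant particular solution f_p = K: K = 5K - 3 ⇒ K = \frac{3}{4}.
General: f(n) = A·(5)^n + \frac{3}{4}.
Apply f(0) = 4: A + \frac{3}{4} = 4 ⇒ A = \frac{13}{4}.
So f(n) = \frac{13 \cdot 5^{n}}{4} + \frac{3}{4}.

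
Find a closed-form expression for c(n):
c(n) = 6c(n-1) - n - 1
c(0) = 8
First-order linear with linear forcing.
Homogeneous solution: c_h(n) = A·(6)^n.
Try particular c_p(n) = pn + q. Substituting:
  pn + q = 6(p(n-1) + q) - n - 1.
Matching the n-coefficient: p = 6p - 1 ⇒ p = \frac{1}{5}.
Matching constants: q = -6p + 6q - 1 ⇒ q = \frac{11}{25}.
General: c(n) = A·(6)^n + \frac{n}{5} + \frac{11}{25}.
Apply c(0) = 8: A + \frac{11}{25} = 8 ⇒ A = \frac{189}{25}.
So c(n) = \frac{189 \cdot 6^{n}}{25} + \frac{n}{5} + \frac{11}{25}.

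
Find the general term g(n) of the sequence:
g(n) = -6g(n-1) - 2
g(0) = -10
First-order linear non-homogeneous.
Homogeneous solution: g_h(n) = A·(-6)^n.
Try constant particular solution g_p = K: K = -6K - 2 ⇒ K = - \frac{2}{7}.
General: g(n) = A·(-6)^n - \frac{2}{7}.
Apply g(0) = -10: A - \frac{2}{7} = -10 ⇒ A = - \frac{68}{7}.
So g(n) = - \frac{68 \left(-6\right)^{n}}{7} - \frac{2}{7}.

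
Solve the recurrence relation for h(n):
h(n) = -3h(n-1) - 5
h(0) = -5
First-order linear non-homogeneous.
Homogeneous solution: h_h(n) = A·(-3)^n.
Try constant particular solution h_p = K: K = -3K - 5 ⇒ K = - \frac{5}{4}.
General: h(n) = A·(-3)^n - \frac{5}{4}.
Apply h(0) = -5: A - \frac{5}{4} = -5 ⇒ A = - \frac{15}{4}.
So h(n) = - \frac{15 \left(-3\right)^{n}}{4} - \frac{5}{4}.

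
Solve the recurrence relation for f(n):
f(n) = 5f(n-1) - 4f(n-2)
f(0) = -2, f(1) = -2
Characteristic equation: x² - 5x + 4 = 0, which factors as (x - (1))(x - (4)) = 0.
Roots r₁ = 1, r₂ = 4 (distinct).
General solution: f(n) = A·(1)^n + B·(4)^n.
From f(0) = -2: A + B = -2.
From f(1) = -2: A + 4B = -2.
Solving: A = -2, B = 0.
So f(n) = -2.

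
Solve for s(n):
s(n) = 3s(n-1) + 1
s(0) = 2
First-order linear non-homogeneous.
Homogeneous solution: s_h(n) = A·(3)^n.
Try constant particular solution s_p = K: K = 3K + 1 ⇒ K = - \frac{1}{2}.
General: s(n) = A·(3)^n - \frac{1}{2}.
Apply s(0) = 2: A - \frac{1}{2} = 2 ⇒ A = \frac{5}{2}.
So s(n) = \frac{5 \cdot 3^{n}}{2} - \frac{1}{2}.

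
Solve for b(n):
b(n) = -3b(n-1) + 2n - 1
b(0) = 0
First-order linear with linear forcing.
Homogeneous solution: b_h(n) = A·(-3)^n.
Try particular b_p(n) = pn + q. Substituting:
  pn + q = -3(p(n-1) + q) + 2n - 1.
Matching the n-coefficient: p = -3p + 2 ⇒ p = \frac{1}{2}.
Matching constants: q = 3p - 3q - 1 ⇒ q = \frac{1}{8}.
General: b(n) = A·(-3)^n + \frac{n}{2} + \frac{1}{8}.
Apply b(0) = 0: A + \frac{1}{8} = 0 ⇒ A = - \frac{1}{8}.
So b(n) = - \frac{\left(-3\right)^{n}}{8} + \frac{n}{2} + \frac{1}{8}.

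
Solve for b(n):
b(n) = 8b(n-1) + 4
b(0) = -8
First-order linear non-homogeneous.
Homogeneous solution: b_h(n) = A·(8)^n.
Try constant particular solution b_p = K: K = 8K + 4 ⇒ K = - \frac{4}{7}.
General: b(n) = A·(8)^n - \frac{4}{7}.
Apply b(0) = -8: A - \frac{4}{7} = -8 ⇒ A = - \frac{52}{7}.
So b(n) = - \frac{52 \cdot 8^{n}}{7} - \frac{4}{7}.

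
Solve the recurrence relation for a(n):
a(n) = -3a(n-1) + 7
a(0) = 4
First-order linear non-homogeneous.
Homogeneous solution: a_h(n) = A·(-3)^n.
Try constant particular solution a_p = K: K = -3K + 7 ⇒ K = \frac{7}{4}.
General: a(n) = A·(-3)^n + \frac{7}{4}.
Apply a(0) = 4: A + \frac{7}{4} = 4 ⇒ A = \frac{9}{4}.
So a(n) = \frac{9 \left(-3\right)^{n}}{4} + \frac{7}{4}.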